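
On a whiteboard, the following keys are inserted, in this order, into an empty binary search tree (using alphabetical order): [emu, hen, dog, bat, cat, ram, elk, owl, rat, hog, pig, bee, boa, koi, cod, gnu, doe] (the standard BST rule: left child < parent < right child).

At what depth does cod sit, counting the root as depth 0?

4

emu: root
hen: right child of emu (depth 1)
dog: left child of emu (depth 1)
bat: left child of dog (depth 2)
cat: right child of bat (depth 3)
ram: right child of hen (depth 2)
elk: right child of dog (depth 2)
owl: left child of ram (depth 3)
rat: right child of ram (depth 3)
hog: left child of owl (depth 4)
pig: right child of owl (depth 4)
bee: left child of cat (depth 4)
boa: right child of bee (depth 5)
koi: right child of hog (depth 5)
cod: right child of cat (depth 4)
gnu: left child of hen (depth 2)
doe: right child of cod (depth 5)

Path to cod: emu → dog → bat → cat → cod, which is 4 edges.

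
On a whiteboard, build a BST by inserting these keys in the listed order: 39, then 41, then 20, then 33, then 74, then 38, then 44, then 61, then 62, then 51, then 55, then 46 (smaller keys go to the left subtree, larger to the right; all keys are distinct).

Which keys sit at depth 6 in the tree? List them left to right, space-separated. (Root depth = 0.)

46 55

39: root
41: right child of 39 (depth 1)
20: left child of 39 (depth 1)
33: right child of 20 (depth 2)
74: right child of 41 (depth 2)
38: right child of 33 (depth 3)
44: left child of 74 (depth 3)
61: right child of 44 (depth 4)
62: right child of 61 (depth 5)
51: left child of 61 (depth 5)
55: right child of 51 (depth 6)
46: left child of 51 (depth 6)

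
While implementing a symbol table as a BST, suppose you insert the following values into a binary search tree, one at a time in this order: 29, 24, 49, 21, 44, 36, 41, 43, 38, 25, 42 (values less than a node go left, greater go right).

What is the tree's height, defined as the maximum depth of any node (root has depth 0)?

29: root
24: left child of 29 (depth 1)
49: right child of 29 (depth 1)
21: left child of 24 (depth 2)
44: left child of 49 (depth 2)
36: left child of 44 (depth 3)
41: right child of 36 (depth 4)
43: right child of 41 (depth 5)
38: left child of 41 (depth 5)
25: right child of 24 (depth 2)
42: left child of 43 (depth 6)

The deepest node is 42 at depth 6.

6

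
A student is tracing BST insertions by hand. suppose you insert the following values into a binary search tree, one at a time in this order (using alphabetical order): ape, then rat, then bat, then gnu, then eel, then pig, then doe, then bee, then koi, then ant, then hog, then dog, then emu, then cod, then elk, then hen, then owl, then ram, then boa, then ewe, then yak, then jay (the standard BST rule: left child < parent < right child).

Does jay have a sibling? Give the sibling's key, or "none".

ape: root
rat: right child of ape (depth 1)
bat: left child of rat (depth 2)
gnu: right child of bat (depth 3)
eel: left child of gnu (depth 4)
pig: right child of gnu (depth 4)
doe: left child of eel (depth 5)
bee: left child of doe (depth 6)
koi: left child of pig (depth 5)
ant: left child of ape (depth 1)
hog: left child of koi (depth 6)
dog: right child of doe (depth 6)
emu: right child of eel (depth 5)
cod: right child of bee (depth 7)
elk: left child of emu (depth 6)
hen: left child of hog (depth 7)
owl: right child of koi (depth 6)
ram: right child of pig (depth 5)
boa: left child of cod (depth 8)
ewe: right child of emu (depth 6)
yak: right child of rat (depth 2)
jay: right child of hog (depth 7)

jay's parent is hog; the other child of hog is hen.

hen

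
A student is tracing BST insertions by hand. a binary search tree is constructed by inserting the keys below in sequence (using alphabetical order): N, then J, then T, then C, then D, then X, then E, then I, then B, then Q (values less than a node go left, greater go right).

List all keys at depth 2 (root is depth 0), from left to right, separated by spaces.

C Q X

N: root
J: left child of N (depth 1)
T: right child of N (depth 1)
C: left child of J (depth 2)
D: right child of C (depth 3)
X: right child of T (depth 2)
E: right child of D (depth 4)
I: right child of E (depth 5)
B: left child of C (depth 3)
Q: left child of T (depth 2)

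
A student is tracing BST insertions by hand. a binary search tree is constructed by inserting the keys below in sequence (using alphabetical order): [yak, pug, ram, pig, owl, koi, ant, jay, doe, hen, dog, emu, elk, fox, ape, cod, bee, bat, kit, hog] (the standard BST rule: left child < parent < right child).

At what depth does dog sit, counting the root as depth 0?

Insert yak: tree is empty, so yak becomes the root.
Insert pug: pug < yak → go left. Place as left child of yak.
Insert ram: ram < yak → go left; ram > pug → go right. Place as right child of pug.
Insert pig: pig < yak → go left; pig < pug → go left. Place as left child of pug.
Insert owl: owl < yak → go left; owl < pug → go left; owl < pig → go left. Place as left child of pig.
Insert koi: koi < yak → go left; koi < pug → go left; koi < pig → go left; koi < owl → go left. Place as left child of owl.
Insert ant: ant < yak → go left; ant < pug → go left; ant < pig → go left; ant < owl → go left; ant < koi → go left. Place as left child of koi.
Insert jay: jay < yak → go left; jay < pug → go left; jay < pig → go left; jay < owl → go left; jay < koi → go left; jay > ant → go right. Place as right child of ant.
Insert doe: doe < yak → go left; doe < pug → go left; doe < pig → go left; doe < owl → go left; doe < koi → go left; doe > ant → go right; doe < jay → go left. Place as left child of jay.
Insert hen: hen < yak → go left; hen < pug → go left; hen < pig → go left; hen < owl → go left; hen < koi → go left; hen > ant → go right; hen < jay → go left; hen > doe → go right. Place as right child of doe.
Insert dog: dog < yak → go left; dog < pug → go left; dog < pig → go left; dog < owl → go left; dog < koi → go left; dog > ant → go right; dog < jay → go left; dog > doe → go right; dog < hen → go left. Place as left child of hen.
Insert emu: emu < yak → go left; emu < pug → go left; emu < pig → go left; emu < owl → go left; emu < koi → go left; emu > ant → go right; emu < jay → go left; emu > doe → go right; emu < hen → go left; emu > dog → go right. Place as right child of dog.
Insert elk: elk < yak → go left; elk < pug → go left; elk < pig → go left; elk < owl → go left; elk < koi → go left; elk > ant → go right; elk < jay → go left; elk > doe → go right; elk < hen → go left; elk > dog → go right; elk < emu → go left. Place as left child of emu.
Insert fox: fox < yak → go left; fox < pug → go left; fox < pig → go left; fox < owl → go left; fox < koi → go left; fox > ant → go right; fox < jay → go left; fox > doe → go right; fox < hen → go left; fox > dog → go right; fox > emu → go right. Place as right child of emu.
Insert ape: ape < yak → go left; ape < pug → go left; ape < pig → go left; ape < owl → go left; ape < koi → go left; ape > ant → go right; ape < jay → go left; ape < doe → go left. Place as left child of doe.
Insert cod: cod < yak → go left; cod < pug → go left; cod < pig → go left; cod < owl → go left; cod < koi → go left; cod > ant → go right; cod < jay → go left; cod < doe → go left; cod > ape → go right. Place as right child of ape.
Insert bee: bee < yak → go left; bee < pug → go left; bee < pig → go left; bee < owl → go left; bee < koi → go left; bee > ant → go right; bee < jay → go left; bee < doe → go left; bee > ape → go right; bee < cod → go left. Place as left child of cod.
Insert bat: bat < yak → go left; bat < pug → go left; bat < pig → go left; bat < owl → go left; bat < koi → go left; bat > ant → go right; bat < jay → go left; bat < doe → go left; bat > ape → go right; bat < cod → go left; bat < bee → go left. Place as left child of bee.
Insert kit: kit < yak → go left; kit < pug → go left; kit < pig → go left; kit < owl → go left; kit < koi → go left; kit > ant → go right; kit > jay → go right. Place as right child of jay.
Insert hog: hog < yak → go left; hog < pug → go left; hog < pig → go left; hog < owl → go left; hog < koi → go left; hog > ant → go right; hog < jay → go left; hog > doe → go right; hog > hen → go right. Place as right child of hen.

Path to dog: yak → pug → pig → owl → koi → ant → jay → doe → hen → dog, which is 9 edges.

9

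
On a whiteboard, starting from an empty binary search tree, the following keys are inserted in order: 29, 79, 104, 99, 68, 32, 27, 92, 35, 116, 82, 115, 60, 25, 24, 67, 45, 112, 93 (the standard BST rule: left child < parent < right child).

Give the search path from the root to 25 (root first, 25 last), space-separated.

29: root
79: right child of 29 (depth 1)
104: right child of 79 (depth 2)
99: left child of 104 (depth 3)
68: left child of 79 (depth 2)
32: left child of 68 (depth 3)
27: left child of 29 (depth 1)
92: left child of 99 (depth 4)
35: right child of 32 (depth 4)
116: right child of 104 (depth 3)
82: left child of 92 (depth 5)
115: left child of 116 (depth 4)
60: right child of 35 (depth 5)
25: left child of 27 (depth 2)
24: left child of 25 (depth 3)
67: right child of 60 (depth 6)
45: left child of 60 (depth 6)
112: left child of 115 (depth 5)
93: right child of 92 (depth 5)

29 27 25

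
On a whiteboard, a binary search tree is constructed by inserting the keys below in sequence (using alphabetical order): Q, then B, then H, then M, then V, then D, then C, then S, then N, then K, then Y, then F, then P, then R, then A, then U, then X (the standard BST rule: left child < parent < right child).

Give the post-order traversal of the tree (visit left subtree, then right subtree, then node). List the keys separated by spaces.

Insert Q: tree is empty, so Q becomes the root.
Insert B: B < Q → go left. Place as left child of Q.
Insert H: H < Q → go left; H > B → go right. Place as right child of B.
Insert M: M < Q → go left; M > B → go right; M > H → go right. Place as right child of H.
Insert V: V > Q → go right. Place as right child of Q.
Insert D: D < Q → go left; D > B → go right; D < H → go left. Place as left child of H.
Insert C: C < Q → go left; C > B → go right; C < H → go left; C < D → go left. Place as left child of D.
Insert S: S > Q → go right; S < V → go left. Place as left child of V.
Insert N: N < Q → go left; N > B → go right; N > H → go right; N > M → go right. Place as right child of M.
Insert K: K < Q → go left; K > B → go right; K > H → go right; K < M → go left. Place as left child of M.
Insert Y: Y > Q → go right; Y > V → go right. Place as right child of V.
Insert F: F < Q → go left; F > B → go right; F < H → go left; F > D → go right. Place as right child of D.
Insert P: P < Q → go left; P > B → go right; P > H → go right; P > M → go right; P > N → go right. Place as right child of N.
Insert R: R > Q → go right; R < V → go left; R < S → go left. Place as left child of S.
Insert A: A < Q → go left; A < B → go left. Place as left child of B.
Insert U: U > Q → go right; U < V → go left; U > S → go right. Place as right child of S.
Insert X: X > Q → go right; X > V → go right; X < Y → go left. Place as left child of Y.

A C F D K P N M H B R U S X Y V Q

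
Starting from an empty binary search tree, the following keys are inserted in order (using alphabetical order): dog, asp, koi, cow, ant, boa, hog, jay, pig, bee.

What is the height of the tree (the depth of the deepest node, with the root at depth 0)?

4

Resulting structure (node: left, right):
  dog: L=asp, R=koi
  asp: L=ant, R=cow
  koi: L=hog, R=pig
  cow: L=boa, R=–
  ant: L=–, R=–
  boa: L=bee, R=–
  hog: L=–, R=jay
  jay: L=–, R=–
  pig: L=–, R=–
  bee: L=–, R=–

The deepest node is bee at depth 4.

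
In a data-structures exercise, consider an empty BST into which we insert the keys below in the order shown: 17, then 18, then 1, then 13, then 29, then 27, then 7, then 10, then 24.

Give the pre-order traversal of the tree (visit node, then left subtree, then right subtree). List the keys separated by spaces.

17: root
18: right child of 17 (depth 1)
1: left child of 17 (depth 1)
13: right child of 1 (depth 2)
29: right child of 18 (depth 2)
27: left child of 29 (depth 3)
7: left child of 13 (depth 3)
10: right child of 7 (depth 4)
24: left child of 27 (depth 4)

17 1 13 7 10 18 29 27 24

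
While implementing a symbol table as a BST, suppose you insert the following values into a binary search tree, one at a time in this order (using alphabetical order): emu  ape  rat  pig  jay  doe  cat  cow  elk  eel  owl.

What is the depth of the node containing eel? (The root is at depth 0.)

Insert emu: tree is empty, so emu becomes the root.
Insert ape: ape < emu → go left. Place as left child of emu.
Insert rat: rat > emu → go right. Place as right child of emu.
Insert pig: pig > emu → go right; pig < rat → go left. Place as left child of rat.
Insert jay: jay > emu → go right; jay < rat → go left; jay < pig → go left. Place as left child of pig.
Insert doe: doe < emu → go left; doe > ape → go right. Place as right child of ape.
Insert cat: cat < emu → go left; cat > ape → go right; cat < doe → go left. Place as left child of doe.
Insert cow: cow < emu → go left; cow > ape → go right; cow < doe → go left; cow > cat → go right. Place as right child of cat.
Insert elk: elk < emu → go left; elk > ape → go right; elk > doe → go right. Place as right child of doe.
Insert eel: eel < emu → go left; eel > ape → go right; eel > doe → go right; eel < elk → go left. Place as left child of elk.
Insert owl: owl > emu → go right; owl < rat → go left; owl < pig → go left; owl > jay → go right. Place as right child of jay.

Path to eel: emu → ape → doe → elk → eel, which is 4 edges.

4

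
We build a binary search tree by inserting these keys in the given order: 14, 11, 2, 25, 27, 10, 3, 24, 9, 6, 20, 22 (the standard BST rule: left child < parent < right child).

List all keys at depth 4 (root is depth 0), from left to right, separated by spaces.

3 22

Insert 14: tree is empty, so 14 becomes the root.
Insert 11: 11 < 14 → go left. Place as left child of 14.
Insert 2: 2 < 14 → go left; 2 < 11 → go left. Place as left child of 11.
Insert 25: 25 > 14 → go right. Place as right child of 14.
Insert 27: 27 > 14 → go right; 27 > 25 → go right. Place as right child of 25.
Insert 10: 10 < 14 → go left; 10 < 11 → go left; 10 > 2 → go right. Place as right child of 2.
Insert 3: 3 < 14 → go left; 3 < 11 → go left; 3 > 2 → go right; 3 < 10 → go left. Place as left child of 10.
Insert 24: 24 > 14 → go right; 24 < 25 → go left. Place as left child of 25.
Insert 9: 9 < 14 → go left; 9 < 11 → go left; 9 > 2 → go right; 9 < 10 → go left; 9 > 3 → go right. Place as right child of 3.
Insert 6: 6 < 14 → go left; 6 < 11 → go left; 6 > 2 → go right; 6 < 10 → go left; 6 > 3 → go right; 6 < 9 → go left. Place as left child of 9.
Insert 20: 20 > 14 → go right; 20 < 25 → go left; 20 < 24 → go left. Place as left child of 24.
Insert 22: 22 > 14 → go right; 22 < 25 → go left; 22 < 24 → go left; 22 > 20 → go right. Place as right child of 20.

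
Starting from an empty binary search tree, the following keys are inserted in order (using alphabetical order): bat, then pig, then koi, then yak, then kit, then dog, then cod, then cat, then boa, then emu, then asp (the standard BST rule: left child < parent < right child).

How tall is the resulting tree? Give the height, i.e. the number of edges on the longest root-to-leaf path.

Insert bat: tree is empty, so bat becomes the root.
Insert pig: pig > bat → go right. Place as right child of bat.
Insert koi: koi > bat → go right; koi < pig → go left. Place as left child of pig.
Insert yak: yak > bat → go right; yak > pig → go right. Place as right child of pig.
Insert kit: kit > bat → go right; kit < pig → go left; kit < koi → go left. Place as left child of koi.
Insert dog: dog > bat → go right; dog < pig → go left; dog < koi → go left; dog < kit → go left. Place as left child of kit.
Insert cod: cod > bat → go right; cod < pig → go left; cod < koi → go left; cod < kit → go left; cod < dog → go left. Place as left child of dog.
Insert cat: cat > bat → go right; cat < pig → go left; cat < koi → go left; cat < kit → go left; cat < dog → go left; cat < cod → go left. Place as left child of cod.
Insert boa: boa > bat → go right; boa < pig → go left; boa < koi → go left; boa < kit → go left; boa < dog → go left; boa < cod → go left; boa < cat → go left. Place as left child of cat.
Insert emu: emu > bat → go right; emu < pig → go left; emu < koi → go left; emu < kit → go left; emu > dog → go right. Place as right child of dog.
Insert asp: asp < bat → go left. Place as left child of bat.

The deepest node is boa at depth 7.

7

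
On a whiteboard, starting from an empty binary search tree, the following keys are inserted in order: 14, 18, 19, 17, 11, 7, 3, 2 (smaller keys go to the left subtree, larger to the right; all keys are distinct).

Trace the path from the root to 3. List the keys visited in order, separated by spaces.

Insert 14: tree is empty, so 14 becomes the root.
Insert 18: 18 > 14 → go right. Place as right child of 14.
Insert 19: 19 > 14 → go right; 19 > 18 → go right. Place as right child of 18.
Insert 17: 17 > 14 → go right; 17 < 18 → go left. Place as left child of 18.
Insert 11: 11 < 14 → go left. Place as left child of 14.
Insert 7: 7 < 14 → go left; 7 < 11 → go left. Place as left child of 11.
Insert 3: 3 < 14 → go left; 3 < 11 → go left; 3 < 7 → go left. Place as left child of 7.
Insert 2: 2 < 14 → go left; 2 < 11 → go left; 2 < 7 → go left; 2 < 3 → go left. Place as left child of 3.

14 11 7 3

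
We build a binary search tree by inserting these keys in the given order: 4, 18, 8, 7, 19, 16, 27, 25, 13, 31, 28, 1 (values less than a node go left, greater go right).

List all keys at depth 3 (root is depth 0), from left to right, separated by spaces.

7 16 27

4: root
18: right child of 4 (depth 1)
8: left child of 18 (depth 2)
7: left child of 8 (depth 3)
19: right child of 18 (depth 2)
16: right child of 8 (depth 3)
27: right child of 19 (depth 3)
25: left child of 27 (depth 4)
13: left child of 16 (depth 4)
31: right child of 27 (depth 4)
28: left child of 31 (depth 5)
1: left child of 4 (depth 1)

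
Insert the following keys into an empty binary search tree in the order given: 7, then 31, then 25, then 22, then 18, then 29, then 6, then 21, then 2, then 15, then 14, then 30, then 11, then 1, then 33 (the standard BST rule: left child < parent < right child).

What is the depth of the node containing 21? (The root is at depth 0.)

7: root
31: right child of 7 (depth 1)
25: left child of 31 (depth 2)
22: left child of 25 (depth 3)
18: left child of 22 (depth 4)
29: right child of 25 (depth 3)
6: left child of 7 (depth 1)
21: right child of 18 (depth 5)
2: left child of 6 (depth 2)
15: left child of 18 (depth 5)
14: left child of 15 (depth 6)
30: right child of 29 (depth 4)
11: left child of 14 (depth 7)
1: left child of 2 (depth 3)
33: right child of 31 (depth 2)

Path to 21: 7 → 31 → 25 → 22 → 18 → 21, which is 5 edges.

5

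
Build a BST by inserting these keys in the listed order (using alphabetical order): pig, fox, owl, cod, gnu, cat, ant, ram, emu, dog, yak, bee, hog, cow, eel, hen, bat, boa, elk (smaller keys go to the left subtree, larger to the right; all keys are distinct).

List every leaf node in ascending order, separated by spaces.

bat boa cow elk hen yak

pig: root
fox: left child of pig (depth 1)
owl: right child of fox (depth 2)
cod: left child of fox (depth 2)
gnu: left child of owl (depth 3)
cat: left child of cod (depth 3)
ant: left child of cat (depth 4)
ram: right child of pig (depth 1)
emu: right child of cod (depth 3)
dog: left child of emu (depth 4)
yak: right child of ram (depth 2)
bee: right child of ant (depth 5)
hog: right child of gnu (depth 4)
cow: left child of dog (depth 5)
eel: right child of dog (depth 5)
hen: left child of hog (depth 5)
bat: left child of bee (depth 6)
boa: right child of bee (depth 6)
elk: right child of eel (depth 6)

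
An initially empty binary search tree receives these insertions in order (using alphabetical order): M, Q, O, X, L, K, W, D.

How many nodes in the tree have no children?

3

Insert M: tree is empty, so M becomes the root.
Insert Q: Q > M → go right. Place as right child of M.
Insert O: O > M → go right; O < Q → go left. Place as left child of Q.
Insert X: X > M → go right; X > Q → go right. Place as right child of Q.
Insert L: L < M → go left. Place as left child of M.
Insert K: K < M → go left; K < L → go left. Place as left child of L.
Insert W: W > M → go right; W > Q → go right; W < X → go left. Place as left child of X.
Insert D: D < M → go left; D < L → go left; D < K → go left. Place as left child of K.

Leaves: D, O, W — 3 in total.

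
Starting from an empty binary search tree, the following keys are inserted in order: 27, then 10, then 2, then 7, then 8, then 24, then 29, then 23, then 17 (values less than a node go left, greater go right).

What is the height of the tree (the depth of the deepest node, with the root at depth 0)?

Insert 27: tree is empty, so 27 becomes the root.
Insert 10: 10 < 27 → go left. Place as left child of 27.
Insert 2: 2 < 27 → go left; 2 < 10 → go left. Place as left child of 10.
Insert 7: 7 < 27 → go left; 7 < 10 → go left; 7 > 2 → go right. Place as right child of 2.
Insert 8: 8 < 27 → go left; 8 < 10 → go left; 8 > 2 → go right; 8 > 7 → go right. Place as right child of 7.
Insert 24: 24 < 27 → go left; 24 > 10 → go right. Place as right child of 10.
Insert 29: 29 > 27 → go right. Place as right child of 27.
Insert 23: 23 < 27 → go left; 23 > 10 → go right; 23 < 24 → go left. Place as left child of 24.
Insert 17: 17 < 27 → go left; 17 > 10 → go right; 17 < 24 → go left; 17 < 23 → go left. Place as left child of 23.

The deepest node is 8 at depth 4.

4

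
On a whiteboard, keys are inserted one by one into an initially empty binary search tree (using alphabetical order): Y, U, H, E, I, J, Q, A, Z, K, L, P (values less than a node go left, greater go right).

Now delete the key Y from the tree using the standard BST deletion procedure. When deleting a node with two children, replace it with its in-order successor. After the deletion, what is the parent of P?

Y: root
U: left child of Y (depth 1)
H: left child of U (depth 2)
E: left child of H (depth 3)
I: right child of H (depth 3)
J: right child of I (depth 4)
Q: right child of J (depth 5)
A: left child of E (depth 4)
Z: right child of Y (depth 1)
K: left child of Q (depth 6)
L: right child of K (depth 7)
P: right child of L (depth 8)

Delete Y (two children — replace with in-order successor).
After deletion, P's parent is L.

L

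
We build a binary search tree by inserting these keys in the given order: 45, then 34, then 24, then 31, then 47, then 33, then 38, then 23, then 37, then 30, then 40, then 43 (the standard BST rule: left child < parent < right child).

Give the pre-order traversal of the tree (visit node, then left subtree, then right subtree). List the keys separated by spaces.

Insert 45: tree is empty, so 45 becomes the root.
Insert 34: 34 < 45 → go left. Place as left child of 45.
Insert 24: 24 < 45 → go left; 24 < 34 → go left. Place as left child of 34.
Insert 31: 31 < 45 → go left; 31 < 34 → go left; 31 > 24 → go right. Place as right child of 24.
Insert 47: 47 > 45 → go right. Place as right child of 45.
Insert 33: 33 < 45 → go left; 33 < 34 → go left; 33 > 24 → go right; 33 > 31 → go right. Place as right child of 31.
Insert 38: 38 < 45 → go left; 38 > 34 → go right. Place as right child of 34.
Insert 23: 23 < 45 → go left; 23 < 34 → go left; 23 < 24 → go left. Place as left child of 24.
Insert 37: 37 < 45 → go left; 37 > 34 → go right; 37 < 38 → go left. Place as left child of 38.
Insert 30: 30 < 45 → go left; 30 < 34 → go left; 30 > 24 → go right; 30 < 31 → go left. Place as left child of 31.
Insert 40: 40 < 45 → go left; 40 > 34 → go right; 40 > 38 → go right. Place as right child of 38.
Insert 43: 43 < 45 → go left; 43 > 34 → go right; 43 > 38 → go right; 43 > 40 → go right. Place as right child of 40.

45 34 24 23 31 30 33 38 37 40 43 47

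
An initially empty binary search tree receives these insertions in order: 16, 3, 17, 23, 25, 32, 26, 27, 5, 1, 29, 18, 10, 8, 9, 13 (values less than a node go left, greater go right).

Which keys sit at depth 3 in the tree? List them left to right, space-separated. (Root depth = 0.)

Insert 16: tree is empty, so 16 becomes the root.
Insert 3: 3 < 16 → go left. Place as left child of 16.
Insert 17: 17 > 16 → go right. Place as right child of 16.
Insert 23: 23 > 16 → go right; 23 > 17 → go right. Place as right child of 17.
Insert 25: 25 > 16 → go right; 25 > 17 → go right; 25 > 23 → go right. Place as right child of 23.
Insert 32: 32 > 16 → go right; 32 > 17 → go right; 32 > 23 → go right; 32 > 25 → go right. Place as right child of 25.
Insert 26: 26 > 16 → go right; 26 > 17 → go right; 26 > 23 → go right; 26 > 25 → go right; 26 < 32 → go left. Place as left child of 32.
Insert 27: 27 > 16 → go right; 27 > 17 → go right; 27 > 23 → go right; 27 > 25 → go right; 27 < 32 → go left; 27 > 26 → go right. Place as right child of 26.
Insert 5: 5 < 16 → go left; 5 > 3 → go right. Place as right child of 3.
Insert 1: 1 < 16 → go left; 1 < 3 → go left. Place as left child of 3.
Insert 29: 29 > 16 → go right; 29 > 17 → go right; 29 > 23 → go right; 29 > 25 → go right; 29 < 32 → go left; 29 > 26 → go right; 29 > 27 → go right. Place as right child of 27.
Insert 18: 18 > 16 → go right; 18 > 17 → go right; 18 < 23 → go left. Place as left child of 23.
Insert 10: 10 < 16 → go left; 10 > 3 → go right; 10 > 5 → go right. Place as right child of 5.
Insert 8: 8 < 16 → go left; 8 > 3 → go right; 8 > 5 → go right; 8 < 10 → go left. Place as left child of 10.
Insert 9: 9 < 16 → go left; 9 > 3 → go right; 9 > 5 → go right; 9 < 10 → go left; 9 > 8 → go right. Place as right child of 8.
Insert 13: 13 < 16 → go left; 13 > 3 → go right; 13 > 5 → go right; 13 > 10 → go right. Place as right child of 10.

10 18 25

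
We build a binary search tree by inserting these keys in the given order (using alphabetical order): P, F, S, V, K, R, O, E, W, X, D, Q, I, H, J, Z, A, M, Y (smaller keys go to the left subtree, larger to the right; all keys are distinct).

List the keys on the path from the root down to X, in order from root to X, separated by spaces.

Resulting structure (node: left, right):
  P: L=F, R=S
  F: L=E, R=K
  S: L=R, R=V
  V: L=–, R=W
  K: L=I, R=O
  R: L=Q, R=–
  O: L=M, R=–
  E: L=D, R=–
  W: L=–, R=X
  X: L=–, R=Z
  D: L=A, R=–
  Q: L=–, R=–
  I: L=H, R=J
  H: L=–, R=–
  J: L=–, R=–
  Z: L=Y, R=–
  A: L=–, R=–
  M: L=–, R=–
  Y: L=–, R=–

P S V W X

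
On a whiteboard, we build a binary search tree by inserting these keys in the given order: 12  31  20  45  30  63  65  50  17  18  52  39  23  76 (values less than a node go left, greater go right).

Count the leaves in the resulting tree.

12: root
31: right child of 12 (depth 1)
20: left child of 31 (depth 2)
45: right child of 31 (depth 2)
30: right child of 20 (depth 3)
63: right child of 45 (depth 3)
65: right child of 63 (depth 4)
50: left child of 63 (depth 4)
17: left child of 20 (depth 3)
18: right child of 17 (depth 4)
52: right child of 50 (depth 5)
39: left child of 45 (depth 3)
23: left child of 30 (depth 4)
76: right child of 65 (depth 5)

Leaves: 18, 23, 39, 52, 76 — 5 in total.

5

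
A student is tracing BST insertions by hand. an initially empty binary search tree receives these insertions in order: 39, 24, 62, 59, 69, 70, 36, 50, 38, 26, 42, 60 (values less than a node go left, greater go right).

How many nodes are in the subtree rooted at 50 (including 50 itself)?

2

39: root
24: left child of 39 (depth 1)
62: right child of 39 (depth 1)
59: left child of 62 (depth 2)
69: right child of 62 (depth 2)
70: right child of 69 (depth 3)
36: right child of 24 (depth 2)
50: left child of 59 (depth 3)
38: right child of 36 (depth 3)
26: left child of 36 (depth 3)
42: left child of 50 (depth 4)
60: right child of 59 (depth 3)

Subtree rooted at 50 contains: 50, 42 — 2 nodes.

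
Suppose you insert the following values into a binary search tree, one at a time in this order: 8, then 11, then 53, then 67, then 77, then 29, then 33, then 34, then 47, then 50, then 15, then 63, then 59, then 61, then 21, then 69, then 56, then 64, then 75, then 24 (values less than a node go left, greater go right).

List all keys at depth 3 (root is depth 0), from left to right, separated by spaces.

29 67

Insert 8: tree is empty, so 8 becomes the root.
Insert 11: 11 > 8 → go right. Place as right child of 8.
Insert 53: 53 > 8 → go right; 53 > 11 → go right. Place as right child of 11.
Insert 67: 67 > 8 → go right; 67 > 11 → go right; 67 > 53 → go right. Place as right child of 53.
Insert 77: 77 > 8 → go right; 77 > 11 → go right; 77 > 53 → go right; 77 > 67 → go right. Place as right child of 67.
Insert 29: 29 > 8 → go right; 29 > 11 → go right; 29 < 53 → go left. Place as left child of 53.
Insert 33: 33 > 8 → go right; 33 > 11 → go right; 33 < 53 → go left; 33 > 29 → go right. Place as right child of 29.
Insert 34: 34 > 8 → go right; 34 > 11 → go right; 34 < 53 → go left; 34 > 29 → go right; 34 > 33 → go right. Place as right child of 33.
Insert 47: 47 > 8 → go right; 47 > 11 → go right; 47 < 53 → go left; 47 > 29 → go right; 47 > 33 → go right; 47 > 34 → go right. Place as right child of 34.
Insert 50: 50 > 8 → go right; 50 > 11 → go right; 50 < 53 → go left; 50 > 29 → go right; 50 > 33 → go right; 50 > 34 → go right; 50 > 47 → go right. Place as right child of 47.
Insert 15: 15 > 8 → go right; 15 > 11 → go right; 15 < 53 → go left; 15 < 29 → go left. Place as left child of 29.
Insert 63: 63 > 8 → go right; 63 > 11 → go right; 63 > 53 → go right; 63 < 67 → go left. Place as left child of 67.
Insert 59: 59 > 8 → go right; 59 > 11 → go right; 59 > 53 → go right; 59 < 67 → go left; 59 < 63 → go left. Place as left child of 63.
Insert 61: 61 > 8 → go right; 61 > 11 → go right; 61 > 53 → go right; 61 < 67 → go left; 61 < 63 → go left; 61 > 59 → go right. Place as right child of 59.
Insert 21: 21 > 8 → go right; 21 > 11 → go right; 21 < 53 → go left; 21 < 29 → go left; 21 > 15 → go right. Place as right child of 15.
Insert 69: 69 > 8 → go right; 69 > 11 → go right; 69 > 53 → go right; 69 > 67 → go right; 69 < 77 → go left. Place as left child of 77.
Insert 56: 56 > 8 → go right; 56 > 11 → go right; 56 > 53 → go right; 56 < 67 → go left; 56 < 63 → go left; 56 < 59 → go left. Place as left child of 59.
Insert 64: 64 > 8 → go right; 64 > 11 → go right; 64 > 53 → go right; 64 < 67 → go left; 64 > 63 → go right. Place as right child of 63.
Insert 75: 75 > 8 → go right; 75 > 11 → go right; 75 > 53 → go right; 75 > 67 → go right; 75 < 77 → go left; 75 > 69 → go right. Place as right child of 69.
Insert 24: 24 > 8 → go right; 24 > 11 → go right; 24 < 53 → go left; 24 < 29 → go left; 24 > 15 → go right; 24 > 21 → go right. Place as right child of 21.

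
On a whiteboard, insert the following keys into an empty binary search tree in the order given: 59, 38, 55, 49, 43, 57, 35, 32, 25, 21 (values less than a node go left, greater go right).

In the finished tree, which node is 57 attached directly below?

55

59: root
38: left child of 59 (depth 1)
55: right child of 38 (depth 2)
49: left child of 55 (depth 3)
43: left child of 49 (depth 4)
57: right child of 55 (depth 3)
35: left child of 38 (depth 2)
32: left child of 35 (depth 3)
25: left child of 32 (depth 4)
21: left child of 25 (depth 5)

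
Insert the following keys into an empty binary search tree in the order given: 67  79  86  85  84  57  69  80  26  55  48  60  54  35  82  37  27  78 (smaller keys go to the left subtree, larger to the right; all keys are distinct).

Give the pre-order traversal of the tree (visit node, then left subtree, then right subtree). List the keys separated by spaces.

67 57 26 55 48 35 27 37 54 60 79 69 78 86 85 84 80 82

67: root
79: right child of 67 (depth 1)
86: right child of 79 (depth 2)
85: left child of 86 (depth 3)
84: left child of 85 (depth 4)
57: left child of 67 (depth 1)
69: left child of 79 (depth 2)
80: left child of 84 (depth 5)
26: left child of 57 (depth 2)
55: right child of 26 (depth 3)
48: left child of 55 (depth 4)
60: right child of 57 (depth 2)
54: right child of 48 (depth 5)
35: left child of 48 (depth 5)
82: right child of 80 (depth 6)
37: right child of 35 (depth 6)
27: left child of 35 (depth 6)
78: right child of 69 (depth 3)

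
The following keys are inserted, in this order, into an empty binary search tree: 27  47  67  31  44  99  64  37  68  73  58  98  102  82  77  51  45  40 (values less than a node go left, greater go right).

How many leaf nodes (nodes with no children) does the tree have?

5

Insert 27: tree is empty, so 27 becomes the root.
Insert 47: 47 > 27 → go right. Place as right child of 27.
Insert 67: 67 > 27 → go right; 67 > 47 → go right. Place as right child of 47.
Insert 31: 31 > 27 → go right; 31 < 47 → go left. Place as left child of 47.
Insert 44: 44 > 27 → go right; 44 < 47 → go left; 44 > 31 → go right. Place as right child of 31.
Insert 99: 99 > 27 → go right; 99 > 47 → go right; 99 > 67 → go right. Place as right child of 67.
Insert 64: 64 > 27 → go right; 64 > 47 → go right; 64 < 67 → go left. Place as left child of 67.
Insert 37: 37 > 27 → go right; 37 < 47 → go left; 37 > 31 → go right; 37 < 44 → go left. Place as left child of 44.
Insert 68: 68 > 27 → go right; 68 > 47 → go right; 68 > 67 → go right; 68 < 99 → go left. Place as left child of 99.
Insert 73: 73 > 27 → go right; 73 > 47 → go right; 73 > 67 → go right; 73 < 99 → go left; 73 > 68 → go right. Place as right child of 68.
Insert 58: 58 > 27 → go right; 58 > 47 → go right; 58 < 67 → go left; 58 < 64 → go left. Place as left child of 64.
Insert 98: 98 > 27 → go right; 98 > 47 → go right; 98 > 67 → go right; 98 < 99 → go left; 98 > 68 → go right; 98 > 73 → go right. Place as right child of 73.
Insert 102: 102 > 27 → go right; 102 > 47 → go right; 102 > 67 → go right; 102 > 99 → go right. Place as right child of 99.
Insert 82: 82 > 27 → go right; 82 > 47 → go right; 82 > 67 → go right; 82 < 99 → go left; 82 > 68 → go right; 82 > 73 → go right; 82 < 98 → go left. Place as left child of 98.
Insert 77: 77 > 27 → go right; 77 > 47 → go right; 77 > 67 → go right; 77 < 99 → go left; 77 > 68 → go right; 77 > 73 → go right; 77 < 98 → go left; 77 < 82 → go left. Place as left child of 82.
Insert 51: 51 > 27 → go right; 51 > 47 → go right; 51 < 67 → go left; 51 < 64 → go left; 51 < 58 → go left. Place as left child of 58.
Insert 45: 45 > 27 → go right; 45 < 47 → go left; 45 > 31 → go right; 45 > 44 → go right. Place as right child of 44.
Insert 40: 40 > 27 → go right; 40 < 47 → go left; 40 > 31 → go right; 40 < 44 → go left; 40 > 37 → go right. Place as right child of 37.

Leaves: 40, 45, 51, 77, 102 — 5 in total.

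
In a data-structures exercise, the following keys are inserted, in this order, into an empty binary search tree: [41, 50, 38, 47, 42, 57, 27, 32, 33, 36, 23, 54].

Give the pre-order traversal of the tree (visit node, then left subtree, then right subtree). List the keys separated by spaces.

41 38 27 23 32 33 36 50 47 42 57 54

Insert 41: tree is empty, so 41 becomes the root.
Insert 50: 50 > 41 → go right. Place as right child of 41.
Insert 38: 38 < 41 → go left. Place as left child of 41.
Insert 47: 47 > 41 → go right; 47 < 50 → go left. Place as left child of 50.
Insert 42: 42 > 41 → go right; 42 < 50 → go left; 42 < 47 → go left. Place as left child of 47.
Insert 57: 57 > 41 → go right; 57 > 50 → go right. Place as right child of 50.
Insert 27: 27 < 41 → go left; 27 < 38 → go left. Place as left child of 38.
Insert 32: 32 < 41 → go left; 32 < 38 → go left; 32 > 27 → go right. Place as right child of 27.
Insert 33: 33 < 41 → go left; 33 < 38 → go left; 33 > 27 → go right; 33 > 32 → go right. Place as right child of 32.
Insert 36: 36 < 41 → go left; 36 < 38 → go left; 36 > 27 → go right; 36 > 32 → go right; 36 > 33 → go right. Place as right child of 33.
Insert 23: 23 < 41 → go left; 23 < 38 → go left; 23 < 27 → go left. Place as left child of 27.
Insert 54: 54 > 41 → go right; 54 > 50 → go right; 54 < 57 → go left. Place as left child of 57.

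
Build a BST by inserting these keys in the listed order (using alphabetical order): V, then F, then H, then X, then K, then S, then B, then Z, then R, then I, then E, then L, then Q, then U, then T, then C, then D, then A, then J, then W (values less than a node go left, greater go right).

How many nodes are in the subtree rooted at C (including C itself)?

Insert V: tree is empty, so V becomes the root.
Insert F: F < V → go left. Place as left child of V.
Insert H: H < V → go left; H > F → go right. Place as right child of F.
Insert X: X > V → go right. Place as right child of V.
Insert K: K < V → go left; K > F → go right; K > H → go right. Place as right child of H.
Insert S: S < V → go left; S > F → go right; S > H → go right; S > K → go right. Place as right child of K.
Insert B: B < V → go left; B < F → go left. Place as left child of F.
Insert Z: Z > V → go right; Z > X → go right. Place as right child of X.
Insert R: R < V → go left; R > F → go right; R > H → go right; R > K → go right; R < S → go left. Place as left child of S.
Insert I: I < V → go left; I > F → go right; I > H → go right; I < K → go left. Place as left child of K.
Insert E: E < V → go left; E < F → go left; E > B → go right. Place as right child of B.
Insert L: L < V → go left; L > F → go right; L > H → go right; L > K → go right; L < S → go left; L < R → go left. Place as left child of R.
Insert Q: Q < V → go left; Q > F → go right; Q > H → go right; Q > K → go right; Q < S → go left; Q < R → go left; Q > L → go right. Place as right child of L.
Insert U: U < V → go left; U > F → go right; U > H → go right; U > K → go right; U > S → go right. Place as right child of S.
Insert T: T < V → go left; T > F → go right; T > H → go right; T > K → go right; T > S → go right; T < U → go left. Place as left child of U.
Insert C: C < V → go left; C < F → go left; C > B → go right; C < E → go left. Place as left child of E.
Insert D: D < V → go left; D < F → go left; D > B → go right; D < E → go left; D > C → go right. Place as right child of C.
Insert A: A < V → go left; A < F → go left; A < B → go left. Place as left child of B.
Insert J: J < V → go left; J > F → go right; J > H → go right; J < K → go left; J > I → go right. Place as right child of I.
Insert W: W > V → go right; W < X → go left. Place as left child of X.

Subtree rooted at C contains: C, D — 2 nodes.

2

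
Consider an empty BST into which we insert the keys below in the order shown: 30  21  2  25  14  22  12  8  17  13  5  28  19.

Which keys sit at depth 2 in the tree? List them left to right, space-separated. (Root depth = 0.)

2 25

30: root
21: left child of 30 (depth 1)
2: left child of 21 (depth 2)
25: right child of 21 (depth 2)
14: right child of 2 (depth 3)
22: left child of 25 (depth 3)
12: left child of 14 (depth 4)
8: left child of 12 (depth 5)
17: right child of 14 (depth 4)
13: right child of 12 (depth 5)
5: left child of 8 (depth 6)
28: right child of 25 (depth 3)
19: right child of 17 (depth 5)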